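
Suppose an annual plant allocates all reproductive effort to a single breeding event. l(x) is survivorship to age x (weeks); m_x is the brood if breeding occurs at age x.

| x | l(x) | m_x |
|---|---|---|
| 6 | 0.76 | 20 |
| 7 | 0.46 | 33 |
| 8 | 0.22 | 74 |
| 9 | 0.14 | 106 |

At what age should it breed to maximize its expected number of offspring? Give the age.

Expected offspring if breeding at age x = l(x) × m_x:
  age 6: 0.76 × 20 = 15.200
  age 7: 0.46 × 33 = 15.180
  age 8: 0.22 × 74 = 16.280
  age 9: 0.14 × 106 = 14.840
Maximum at age 8 (16.280).

8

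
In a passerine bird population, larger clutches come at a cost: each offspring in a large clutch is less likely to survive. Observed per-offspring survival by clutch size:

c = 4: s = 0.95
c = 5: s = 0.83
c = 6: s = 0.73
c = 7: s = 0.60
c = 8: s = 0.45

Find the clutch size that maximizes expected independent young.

Expected independent young = c × s(c):
  c=4: 4 × 0.95 = 3.800
  c=5: 5 × 0.83 = 4.150
  c=6: 6 × 0.73 = 4.380
  c=7: 7 × 0.60 = 4.200
  c=8: 8 × 0.45 = 3.600
Maximum at c = 6 (4.380 independent young).

6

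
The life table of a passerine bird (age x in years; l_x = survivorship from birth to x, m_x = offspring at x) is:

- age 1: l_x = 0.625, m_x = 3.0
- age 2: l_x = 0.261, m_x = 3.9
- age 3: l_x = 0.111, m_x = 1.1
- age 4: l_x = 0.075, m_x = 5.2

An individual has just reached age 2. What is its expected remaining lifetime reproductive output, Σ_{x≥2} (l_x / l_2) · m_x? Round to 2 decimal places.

l_2 = 0.261. Conditional survival from age 2 to x is l_x / l_2.
  x=2: (0.261/0.261) × 3.9 = 3.9000
  x=3: (0.111/0.261) × 1.1 = 0.4678
  x=4: (0.075/0.261) × 5.2 = 1.4943
Sum = 3.9000 + 0.4678 + 1.4943 = 5.8621

5.86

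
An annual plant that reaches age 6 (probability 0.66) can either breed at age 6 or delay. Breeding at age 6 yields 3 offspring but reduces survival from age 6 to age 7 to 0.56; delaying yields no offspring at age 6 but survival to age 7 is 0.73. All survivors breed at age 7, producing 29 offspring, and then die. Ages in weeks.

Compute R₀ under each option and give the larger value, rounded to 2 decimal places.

breed at age 6: R₀ = 0.66 × (3 + 0.56 × 29) = 0.66 × 19.2400 = 12.6984
delay to age 7: R₀ = 0.66 × (0.73 × 29) = 0.66 × 21.1700 = 13.9722
Higher: delay to age 7 (13.9722).

13.97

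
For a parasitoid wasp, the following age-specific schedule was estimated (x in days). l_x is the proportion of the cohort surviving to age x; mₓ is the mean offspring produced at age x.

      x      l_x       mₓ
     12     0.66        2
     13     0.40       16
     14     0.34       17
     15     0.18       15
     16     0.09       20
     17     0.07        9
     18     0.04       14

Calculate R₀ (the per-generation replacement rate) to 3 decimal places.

R₀ = Σ l_x mₓ:
  age 12: 0.66 × 2 = 1.3200
  age 13: 0.40 × 16 = 6.4000
  age 14: 0.34 × 17 = 5.7800
  age 15: 0.18 × 15 = 2.7000
  age 16: 0.09 × 20 = 1.8000
  age 17: 0.07 × 9 = 0.6300
  age 18: 0.04 × 14 = 0.5600
R₀ = 1.3200 + 6.4000 + 5.7800 + 2.7000 + 1.8000 + 0.6300 + 0.5600 = 19.1900

19.190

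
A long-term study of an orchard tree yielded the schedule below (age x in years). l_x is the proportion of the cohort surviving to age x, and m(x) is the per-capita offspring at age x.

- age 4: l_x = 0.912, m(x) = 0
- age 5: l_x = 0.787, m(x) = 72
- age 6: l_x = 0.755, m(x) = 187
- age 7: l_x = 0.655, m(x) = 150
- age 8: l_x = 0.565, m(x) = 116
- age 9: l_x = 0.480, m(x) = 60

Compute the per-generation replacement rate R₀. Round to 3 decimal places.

390.439

R₀ = Σ l_x m(x):
  age 4: 0.912 × 0 = 0.0000
  age 5: 0.787 × 72 = 56.6640
  age 6: 0.755 × 187 = 141.1850
  age 7: 0.655 × 150 = 98.2500
  age 8: 0.565 × 116 = 65.5400
  age 9: 0.480 × 60 = 28.8000
R₀ = 0.0000 + 56.6640 + 141.1850 + 98.2500 + 65.5400 + 28.8000 = 390.4390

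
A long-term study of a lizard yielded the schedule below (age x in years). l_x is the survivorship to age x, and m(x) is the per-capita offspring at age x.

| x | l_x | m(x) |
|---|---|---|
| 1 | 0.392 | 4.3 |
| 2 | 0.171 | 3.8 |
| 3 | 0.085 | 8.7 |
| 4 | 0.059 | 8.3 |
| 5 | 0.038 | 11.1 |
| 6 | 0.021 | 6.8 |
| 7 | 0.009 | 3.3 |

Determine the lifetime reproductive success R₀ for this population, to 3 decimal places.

R₀ = Σ l_x m(x):
  age 1: 0.392 × 4.3 = 1.6856
  age 2: 0.171 × 3.8 = 0.6498
  age 3: 0.085 × 8.7 = 0.7395
  age 4: 0.059 × 8.3 = 0.4897
  age 5: 0.038 × 11.1 = 0.4218
  age 6: 0.021 × 6.8 = 0.1428
  age 7: 0.009 × 3.3 = 0.0297
R₀ = 1.6856 + 0.6498 + 0.7395 + 0.4897 + 0.4218 + 0.1428 + 0.0297 = 4.1589

4.159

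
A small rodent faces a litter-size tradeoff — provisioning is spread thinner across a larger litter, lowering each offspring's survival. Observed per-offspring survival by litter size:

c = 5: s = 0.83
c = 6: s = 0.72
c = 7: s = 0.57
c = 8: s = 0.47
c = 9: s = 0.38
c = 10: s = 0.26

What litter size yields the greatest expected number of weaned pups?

Expected weaned pups = c × s(c):
  c=5: 5 × 0.83 = 4.150
  c=6: 6 × 0.72 = 4.320
  c=7: 7 × 0.57 = 3.990
  c=8: 8 × 0.47 = 3.760
  c=9: 9 × 0.38 = 3.420
  c=10: 10 × 0.26 = 2.600
Maximum at c = 6 (4.320 weaned pups).

6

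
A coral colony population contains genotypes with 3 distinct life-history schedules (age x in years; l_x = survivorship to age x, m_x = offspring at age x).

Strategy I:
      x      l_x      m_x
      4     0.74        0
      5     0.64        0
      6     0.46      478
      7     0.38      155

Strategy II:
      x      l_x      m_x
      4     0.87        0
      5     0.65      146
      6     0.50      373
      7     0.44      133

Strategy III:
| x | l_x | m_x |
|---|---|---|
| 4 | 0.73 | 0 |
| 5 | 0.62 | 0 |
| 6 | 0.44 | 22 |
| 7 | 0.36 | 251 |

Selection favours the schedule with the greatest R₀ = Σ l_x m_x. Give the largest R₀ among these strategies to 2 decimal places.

339.92

Strategy I: R₀ = 0.74×0 + 0.64×0 + 0.46×478 + 0.38×155 = 278.7800
Strategy II: R₀ = 0.87×0 + 0.65×146 + 0.50×373 + 0.44×133 = 339.9200
Strategy III: R₀ = 0.73×0 + 0.62×0 + 0.44×22 + 0.36×251 = 100.0400
Highest R₀: strategy II with 339.9200.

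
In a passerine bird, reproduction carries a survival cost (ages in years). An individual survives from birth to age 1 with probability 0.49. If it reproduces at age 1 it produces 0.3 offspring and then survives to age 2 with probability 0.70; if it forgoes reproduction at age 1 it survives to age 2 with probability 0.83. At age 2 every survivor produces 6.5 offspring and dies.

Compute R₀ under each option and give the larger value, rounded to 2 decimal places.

breed at age 1: R₀ = 0.49 × (0.3 + 0.70 × 6.5) = 0.49 × 4.8500 = 2.3765
delay to age 2: R₀ = 0.49 × (0.83 × 6.5) = 0.49 × 5.3950 = 2.6435
Higher: delay to age 2 (2.6435).

2.64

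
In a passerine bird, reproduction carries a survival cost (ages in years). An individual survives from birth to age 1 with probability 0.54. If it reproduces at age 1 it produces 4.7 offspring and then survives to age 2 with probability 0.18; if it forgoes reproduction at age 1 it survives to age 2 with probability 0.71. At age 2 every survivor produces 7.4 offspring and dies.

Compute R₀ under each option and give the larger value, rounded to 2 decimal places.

3.26

breed at age 1: R₀ = 0.54 × (4.7 + 0.18 × 7.4) = 0.54 × 6.0320 = 3.2573
delay to age 2: R₀ = 0.54 × (0.71 × 7.4) = 0.54 × 5.2540 = 2.8372
Higher: breed at age 1 (3.2573).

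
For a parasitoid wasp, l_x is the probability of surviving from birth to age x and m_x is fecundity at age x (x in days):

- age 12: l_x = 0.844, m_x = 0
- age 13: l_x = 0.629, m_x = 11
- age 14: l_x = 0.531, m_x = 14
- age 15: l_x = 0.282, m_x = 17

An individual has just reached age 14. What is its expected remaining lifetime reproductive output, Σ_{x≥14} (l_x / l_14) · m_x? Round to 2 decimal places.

l_14 = 0.531. Conditional survival from age 14 to x is l_x / l_14.
  x=14: (0.531/0.531) × 14 = 14.0000
  x=15: (0.282/0.531) × 17 = 9.0282
Sum = 14.0000 + 9.0282 = 23.0282

23.03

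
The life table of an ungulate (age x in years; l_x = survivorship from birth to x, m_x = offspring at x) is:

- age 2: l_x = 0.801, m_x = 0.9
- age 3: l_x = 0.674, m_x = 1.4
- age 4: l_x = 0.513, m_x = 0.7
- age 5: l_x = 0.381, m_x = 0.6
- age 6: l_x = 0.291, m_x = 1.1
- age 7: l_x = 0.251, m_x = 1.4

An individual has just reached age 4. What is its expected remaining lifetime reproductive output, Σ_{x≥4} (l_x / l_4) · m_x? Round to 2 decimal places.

l_4 = 0.513. Conditional survival from age 4 to x is l_x / l_4.
  x=4: (0.513/0.513) × 0.7 = 0.7000
  x=5: (0.381/0.513) × 0.6 = 0.4456
  x=6: (0.291/0.513) × 1.1 = 0.6240
  x=7: (0.251/0.513) × 1.4 = 0.6850
Sum = 0.7000 + 0.4456 + 0.6240 + 0.6850 = 2.4546

2.45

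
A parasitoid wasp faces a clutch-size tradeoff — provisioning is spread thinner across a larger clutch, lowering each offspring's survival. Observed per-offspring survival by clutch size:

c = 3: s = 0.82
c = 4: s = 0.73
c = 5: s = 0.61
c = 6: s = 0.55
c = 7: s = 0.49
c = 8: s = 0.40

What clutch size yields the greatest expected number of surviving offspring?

Expected surviving offspring = c × s(c):
  c=3: 3 × 0.82 = 2.460
  c=4: 4 × 0.73 = 2.920
  c=5: 5 × 0.61 = 3.050
  c=6: 6 × 0.55 = 3.300
  c=7: 7 × 0.49 = 3.430
  c=8: 8 × 0.40 = 3.200
Maximum at c = 7 (3.430 surviving offspring).

7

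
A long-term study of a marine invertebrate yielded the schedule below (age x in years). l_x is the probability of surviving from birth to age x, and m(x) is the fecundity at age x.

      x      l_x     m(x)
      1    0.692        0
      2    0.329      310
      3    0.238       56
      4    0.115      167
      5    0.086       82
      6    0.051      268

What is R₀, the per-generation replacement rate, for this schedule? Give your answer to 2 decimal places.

R₀ = Σ l_x m(x):
  age 1: 0.692 × 0 = 0.0000
  age 2: 0.329 × 310 = 101.9900
  age 3: 0.238 × 56 = 13.3280
  age 4: 0.115 × 167 = 19.2050
  age 5: 0.086 × 82 = 7.0520
  age 6: 0.051 × 268 = 13.6680
R₀ = 0.0000 + 101.9900 + 13.3280 + 19.2050 + 7.0520 + 13.6680 = 155.2430

155.24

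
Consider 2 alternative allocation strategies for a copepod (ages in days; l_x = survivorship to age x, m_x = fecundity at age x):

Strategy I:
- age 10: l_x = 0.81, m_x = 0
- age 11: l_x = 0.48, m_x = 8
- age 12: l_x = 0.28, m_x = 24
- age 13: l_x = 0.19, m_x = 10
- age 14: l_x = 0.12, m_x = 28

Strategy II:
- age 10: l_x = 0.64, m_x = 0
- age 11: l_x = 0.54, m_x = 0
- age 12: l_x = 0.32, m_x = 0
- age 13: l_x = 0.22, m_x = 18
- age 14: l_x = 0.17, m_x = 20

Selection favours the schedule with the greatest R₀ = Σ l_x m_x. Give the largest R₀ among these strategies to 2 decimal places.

Strategy I: R₀ = 0.81×0 + 0.48×8 + 0.28×24 + 0.19×10 + 0.12×28 = 15.8200
Strategy II: R₀ = 0.64×0 + 0.54×0 + 0.32×0 + 0.22×18 + 0.17×20 = 7.3600
Highest R₀: strategy I with 15.8200.

15.82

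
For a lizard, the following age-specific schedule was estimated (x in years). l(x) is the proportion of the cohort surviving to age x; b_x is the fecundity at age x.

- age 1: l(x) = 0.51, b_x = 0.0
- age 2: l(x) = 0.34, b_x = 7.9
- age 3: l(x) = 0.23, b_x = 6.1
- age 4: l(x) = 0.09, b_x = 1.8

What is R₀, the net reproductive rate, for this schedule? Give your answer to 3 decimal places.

4.251

R₀ = Σ l(x) b_x:
  age 1: 0.51 × 0.0 = 0.0000
  age 2: 0.34 × 7.9 = 2.6860
  age 3: 0.23 × 6.1 = 1.4030
  age 4: 0.09 × 1.8 = 0.1620
R₀ = 0.0000 + 2.6860 + 1.4030 + 0.1620 = 4.2510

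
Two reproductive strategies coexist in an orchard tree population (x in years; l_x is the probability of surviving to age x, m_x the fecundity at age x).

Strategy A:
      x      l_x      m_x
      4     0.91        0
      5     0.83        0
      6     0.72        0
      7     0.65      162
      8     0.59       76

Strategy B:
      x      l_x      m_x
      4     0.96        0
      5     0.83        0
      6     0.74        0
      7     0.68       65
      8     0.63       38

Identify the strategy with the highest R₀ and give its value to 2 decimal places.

150.14

Strategy A: R₀ = 0.91×0 + 0.83×0 + 0.72×0 + 0.65×162 + 0.59×76 = 150.1400
Strategy B: R₀ = 0.96×0 + 0.83×0 + 0.74×0 + 0.68×65 + 0.63×38 = 68.1400
Highest R₀: strategy A with 150.1400.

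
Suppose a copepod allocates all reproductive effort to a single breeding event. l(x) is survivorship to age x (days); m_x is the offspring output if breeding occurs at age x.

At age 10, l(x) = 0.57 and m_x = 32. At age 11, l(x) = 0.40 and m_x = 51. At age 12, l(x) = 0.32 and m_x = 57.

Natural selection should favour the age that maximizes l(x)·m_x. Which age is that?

11

Expected offspring if breeding at age x = l(x) × m_x:
  age 10: 0.57 × 32 = 18.240
  age 11: 0.40 × 51 = 20.400
  age 12: 0.32 × 57 = 18.240
Maximum at age 11 (20.400).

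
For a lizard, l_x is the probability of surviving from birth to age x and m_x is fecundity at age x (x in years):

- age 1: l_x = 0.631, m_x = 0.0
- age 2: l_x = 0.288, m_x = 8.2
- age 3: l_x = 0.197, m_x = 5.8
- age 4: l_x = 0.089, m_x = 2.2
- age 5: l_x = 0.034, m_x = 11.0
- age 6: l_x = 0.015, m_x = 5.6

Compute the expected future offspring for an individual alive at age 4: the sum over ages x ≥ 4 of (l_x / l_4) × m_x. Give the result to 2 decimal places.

l_4 = 0.089. Conditional survival from age 4 to x is l_x / l_4.
  x=4: (0.089/0.089) × 2.2 = 2.2000
  x=5: (0.034/0.089) × 11.0 = 4.2022
  x=6: (0.015/0.089) × 5.6 = 0.9438
Sum = 2.2000 + 4.2022 + 0.9438 = 7.3461

7.35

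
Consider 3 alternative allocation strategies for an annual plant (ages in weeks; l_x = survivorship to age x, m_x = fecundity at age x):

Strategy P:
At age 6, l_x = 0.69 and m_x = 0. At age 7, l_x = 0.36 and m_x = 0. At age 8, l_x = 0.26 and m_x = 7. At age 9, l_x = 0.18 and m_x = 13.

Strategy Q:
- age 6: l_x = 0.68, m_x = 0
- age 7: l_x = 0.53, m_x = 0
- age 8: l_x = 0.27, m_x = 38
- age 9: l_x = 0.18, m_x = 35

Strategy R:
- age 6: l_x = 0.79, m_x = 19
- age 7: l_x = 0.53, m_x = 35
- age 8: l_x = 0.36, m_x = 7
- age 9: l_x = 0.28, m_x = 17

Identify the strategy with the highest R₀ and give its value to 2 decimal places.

40.84

Strategy P: R₀ = 0.69×0 + 0.36×0 + 0.26×7 + 0.18×13 = 4.1600
Strategy Q: R₀ = 0.68×0 + 0.53×0 + 0.27×38 + 0.18×35 = 16.5600
Strategy R: R₀ = 0.79×19 + 0.53×35 + 0.36×7 + 0.28×17 = 40.8400
Highest R₀: strategy R with 40.8400.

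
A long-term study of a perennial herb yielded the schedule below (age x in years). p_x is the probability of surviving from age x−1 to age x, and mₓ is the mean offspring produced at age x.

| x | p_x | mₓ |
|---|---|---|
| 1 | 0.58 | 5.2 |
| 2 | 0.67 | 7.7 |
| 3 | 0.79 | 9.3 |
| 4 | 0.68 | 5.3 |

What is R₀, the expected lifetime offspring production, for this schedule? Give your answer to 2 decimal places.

Survivorship from birth: l_x = p_1·p_2·…·p_x.
  l_1 = 0.58000
  l_2 = 0.38860
  l_3 = 0.30699
  l_4 = 0.20876
R₀ = Σ l_x mₓ:
  age 1: 0.58000 × 5.2 = 3.0160
  age 2: 0.38860 × 7.7 = 2.9922
  age 3: 0.30699 × 9.3 = 2.8550
  age 4: 0.20876 × 5.3 = 1.1064
R₀ = 3.0160 + 2.9922 + 2.8550 + 1.1064 = 9.9697

9.97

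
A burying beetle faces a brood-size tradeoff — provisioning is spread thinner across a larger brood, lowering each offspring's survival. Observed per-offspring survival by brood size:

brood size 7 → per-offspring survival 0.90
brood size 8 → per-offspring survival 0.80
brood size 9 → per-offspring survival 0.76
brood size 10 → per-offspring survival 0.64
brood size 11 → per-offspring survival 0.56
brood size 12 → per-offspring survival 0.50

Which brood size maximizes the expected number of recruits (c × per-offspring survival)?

9

Expected recruits = c × s(c):
  c=7: 7 × 0.90 = 6.300
  c=8: 8 × 0.80 = 6.400
  c=9: 9 × 0.76 = 6.840
  c=10: 10 × 0.64 = 6.400
  c=11: 11 × 0.56 = 6.160
  c=12: 12 × 0.50 = 6.000
Maximum at c = 9 (6.840 recruits).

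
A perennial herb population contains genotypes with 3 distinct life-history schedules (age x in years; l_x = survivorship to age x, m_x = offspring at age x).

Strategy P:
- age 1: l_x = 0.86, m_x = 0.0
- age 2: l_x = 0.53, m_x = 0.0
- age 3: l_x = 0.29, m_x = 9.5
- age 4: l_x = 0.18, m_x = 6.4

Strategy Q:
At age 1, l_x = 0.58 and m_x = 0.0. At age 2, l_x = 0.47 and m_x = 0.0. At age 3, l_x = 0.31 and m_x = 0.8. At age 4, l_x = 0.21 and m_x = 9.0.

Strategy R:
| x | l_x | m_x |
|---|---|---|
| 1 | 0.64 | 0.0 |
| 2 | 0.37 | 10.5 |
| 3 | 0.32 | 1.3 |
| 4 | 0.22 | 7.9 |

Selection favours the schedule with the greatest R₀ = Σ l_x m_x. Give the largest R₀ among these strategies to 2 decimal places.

6.04

Strategy P: R₀ = 0.86×0.0 + 0.53×0.0 + 0.29×9.5 + 0.18×6.4 = 3.9070
Strategy Q: R₀ = 0.58×0.0 + 0.47×0.0 + 0.31×0.8 + 0.21×9.0 = 2.1380
Strategy R: R₀ = 0.64×0.0 + 0.37×10.5 + 0.32×1.3 + 0.22×7.9 = 6.0390
Highest R₀: strategy R with 6.0390.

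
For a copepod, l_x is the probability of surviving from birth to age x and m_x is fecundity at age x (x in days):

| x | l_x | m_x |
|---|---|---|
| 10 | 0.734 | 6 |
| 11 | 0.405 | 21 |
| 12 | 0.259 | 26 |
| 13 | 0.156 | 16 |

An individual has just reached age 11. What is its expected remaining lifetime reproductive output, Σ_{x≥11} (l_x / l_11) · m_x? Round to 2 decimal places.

l_11 = 0.405. Conditional survival from age 11 to x is l_x / l_11.
  x=11: (0.405/0.405) × 21 = 21.0000
  x=12: (0.259/0.405) × 26 = 16.6272
  x=13: (0.156/0.405) × 16 = 6.1630
Sum = 21.0000 + 16.6272 + 6.1630 = 43.7901

43.79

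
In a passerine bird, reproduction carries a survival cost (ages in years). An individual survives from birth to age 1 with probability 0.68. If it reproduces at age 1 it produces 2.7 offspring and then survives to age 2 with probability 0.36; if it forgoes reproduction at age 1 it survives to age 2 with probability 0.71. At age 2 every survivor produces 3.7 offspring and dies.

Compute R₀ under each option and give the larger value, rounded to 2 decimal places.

2.74

breed at age 1: R₀ = 0.68 × (2.7 + 0.36 × 3.7) = 0.68 × 4.0320 = 2.7418
delay to age 2: R₀ = 0.68 × (0.71 × 3.7) = 0.68 × 2.6270 = 1.7864
Higher: breed at age 1 (2.7418).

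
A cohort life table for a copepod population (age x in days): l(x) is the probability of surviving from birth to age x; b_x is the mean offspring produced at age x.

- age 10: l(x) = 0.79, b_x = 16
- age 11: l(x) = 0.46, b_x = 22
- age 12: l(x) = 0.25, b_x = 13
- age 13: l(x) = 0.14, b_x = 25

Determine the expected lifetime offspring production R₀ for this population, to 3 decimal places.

29.510

R₀ = Σ l(x) b_x:
  age 10: 0.79 × 16 = 12.6400
  age 11: 0.46 × 22 = 10.1200
  age 12: 0.25 × 13 = 3.2500
  age 13: 0.14 × 25 = 3.5000
R₀ = 12.6400 + 10.1200 + 3.2500 + 3.5000 = 29.5100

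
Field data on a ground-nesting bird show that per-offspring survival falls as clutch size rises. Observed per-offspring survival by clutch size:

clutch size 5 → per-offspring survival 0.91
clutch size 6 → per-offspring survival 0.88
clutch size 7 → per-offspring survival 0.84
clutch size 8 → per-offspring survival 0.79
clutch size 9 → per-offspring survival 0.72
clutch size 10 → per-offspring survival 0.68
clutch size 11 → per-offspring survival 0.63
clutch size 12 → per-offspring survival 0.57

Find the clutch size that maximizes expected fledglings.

11

Expected fledglings = c × s(c):
  c=5: 5 × 0.91 = 4.550
  c=6: 6 × 0.88 = 5.280
  c=7: 7 × 0.84 = 5.880
  c=8: 8 × 0.79 = 6.320
  c=9: 9 × 0.72 = 6.480
  c=10: 10 × 0.68 = 6.800
  c=11: 11 × 0.63 = 6.930
  c=12: 12 × 0.57 = 6.840
Maximum at c = 11 (6.930 fledglings).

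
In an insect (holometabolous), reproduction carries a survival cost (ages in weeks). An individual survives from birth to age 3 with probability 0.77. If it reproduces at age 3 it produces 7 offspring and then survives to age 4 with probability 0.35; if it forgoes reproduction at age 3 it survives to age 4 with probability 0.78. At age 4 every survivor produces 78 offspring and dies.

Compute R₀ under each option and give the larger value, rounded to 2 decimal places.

46.85

breed at age 3: R₀ = 0.77 × (7 + 0.35 × 78) = 0.77 × 34.3000 = 26.4110
delay to age 4: R₀ = 0.77 × (0.78 × 78) = 0.77 × 60.8400 = 46.8468
Higher: delay to age 4 (46.8468).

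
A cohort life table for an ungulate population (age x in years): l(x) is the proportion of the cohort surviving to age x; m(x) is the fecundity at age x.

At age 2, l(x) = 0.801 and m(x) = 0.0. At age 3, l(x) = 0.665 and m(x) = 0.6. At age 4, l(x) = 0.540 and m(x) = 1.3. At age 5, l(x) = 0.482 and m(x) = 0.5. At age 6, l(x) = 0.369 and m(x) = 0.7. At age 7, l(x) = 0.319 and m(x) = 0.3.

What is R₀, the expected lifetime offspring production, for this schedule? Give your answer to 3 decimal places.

R₀ = Σ l(x) m(x):
  age 2: 0.801 × 0.0 = 0.0000
  age 3: 0.665 × 0.6 = 0.3990
  age 4: 0.540 × 1.3 = 0.7020
  age 5: 0.482 × 0.5 = 0.2410
  age 6: 0.369 × 0.7 = 0.2583
  age 7: 0.319 × 0.3 = 0.0957
R₀ = 0.0000 + 0.3990 + 0.7020 + 0.2410 + 0.2583 + 0.0957 = 1.6960

1.696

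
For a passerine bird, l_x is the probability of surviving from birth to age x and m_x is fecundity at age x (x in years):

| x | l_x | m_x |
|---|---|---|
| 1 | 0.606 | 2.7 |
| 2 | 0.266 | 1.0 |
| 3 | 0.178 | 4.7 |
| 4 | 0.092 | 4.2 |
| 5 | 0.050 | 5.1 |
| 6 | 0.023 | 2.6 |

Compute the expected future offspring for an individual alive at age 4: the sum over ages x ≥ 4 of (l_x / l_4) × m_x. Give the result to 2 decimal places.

7.62

l_4 = 0.092. Conditional survival from age 4 to x is l_x / l_4.
  x=4: (0.092/0.092) × 4.2 = 4.2000
  x=5: (0.050/0.092) × 5.1 = 2.7717
  x=6: (0.023/0.092) × 2.6 = 0.6500
Sum = 4.2000 + 2.7717 + 0.6500 = 7.6217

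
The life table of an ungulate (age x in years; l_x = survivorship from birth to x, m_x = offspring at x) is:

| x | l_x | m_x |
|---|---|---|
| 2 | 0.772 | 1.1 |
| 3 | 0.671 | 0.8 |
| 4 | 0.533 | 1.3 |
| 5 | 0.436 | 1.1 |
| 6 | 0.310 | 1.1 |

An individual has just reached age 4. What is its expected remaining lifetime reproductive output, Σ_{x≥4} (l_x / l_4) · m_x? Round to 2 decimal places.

l_4 = 0.533. Conditional survival from age 4 to x is l_x / l_4.
  x=4: (0.533/0.533) × 1.3 = 1.3000
  x=5: (0.436/0.533) × 1.1 = 0.8998
  x=6: (0.310/0.533) × 1.1 = 0.6398
Sum = 1.3000 + 0.8998 + 0.6398 = 2.8396

2.84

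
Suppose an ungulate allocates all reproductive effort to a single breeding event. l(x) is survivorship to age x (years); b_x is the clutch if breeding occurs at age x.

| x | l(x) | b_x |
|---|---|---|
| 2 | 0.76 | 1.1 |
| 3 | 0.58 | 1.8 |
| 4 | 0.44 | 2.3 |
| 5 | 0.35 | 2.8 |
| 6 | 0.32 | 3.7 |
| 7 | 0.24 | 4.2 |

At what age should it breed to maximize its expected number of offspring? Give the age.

Expected offspring if breeding at age x = l(x) × b_x:
  age 2: 0.76 × 1.1 = 0.836
  age 3: 0.58 × 1.8 = 1.044
  age 4: 0.44 × 2.3 = 1.012
  age 5: 0.35 × 2.8 = 0.980
  age 6: 0.32 × 3.7 = 1.184
  age 7: 0.24 × 4.2 = 1.008
Maximum at age 6 (1.184).

6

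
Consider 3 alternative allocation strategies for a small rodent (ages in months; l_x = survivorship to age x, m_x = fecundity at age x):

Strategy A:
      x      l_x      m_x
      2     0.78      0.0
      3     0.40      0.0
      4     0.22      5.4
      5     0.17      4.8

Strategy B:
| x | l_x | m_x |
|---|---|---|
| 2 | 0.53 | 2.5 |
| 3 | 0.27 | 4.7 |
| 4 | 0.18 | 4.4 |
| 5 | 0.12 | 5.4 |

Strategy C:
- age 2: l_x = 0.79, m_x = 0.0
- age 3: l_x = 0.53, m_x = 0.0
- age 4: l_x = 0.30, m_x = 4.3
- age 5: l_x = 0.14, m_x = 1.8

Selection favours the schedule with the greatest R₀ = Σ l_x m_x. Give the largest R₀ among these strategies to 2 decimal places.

Strategy A: R₀ = 0.78×0.0 + 0.40×0.0 + 0.22×5.4 + 0.17×4.8 = 2.0040
Strategy B: R₀ = 0.53×2.5 + 0.27×4.7 + 0.18×4.4 + 0.12×5.4 = 4.0340
Strategy C: R₀ = 0.79×0.0 + 0.53×0.0 + 0.30×4.3 + 0.14×1.8 = 1.5420
Highest R₀: strategy B with 4.0340.

4.03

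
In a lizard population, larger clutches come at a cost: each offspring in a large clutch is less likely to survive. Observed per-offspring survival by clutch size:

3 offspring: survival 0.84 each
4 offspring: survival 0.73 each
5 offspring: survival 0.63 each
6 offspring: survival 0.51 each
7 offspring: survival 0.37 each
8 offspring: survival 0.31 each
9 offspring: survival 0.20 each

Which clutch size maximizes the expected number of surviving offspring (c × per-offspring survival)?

Expected surviving offspring = c × s(c):
  c=3: 3 × 0.84 = 2.520
  c=4: 4 × 0.73 = 2.920
  c=5: 5 × 0.63 = 3.150
  c=6: 6 × 0.51 = 3.060
  c=7: 7 × 0.37 = 2.590
  c=8: 8 × 0.31 = 2.480
  c=9: 9 × 0.20 = 1.800
Maximum at c = 5 (3.150 surviving offspring).

5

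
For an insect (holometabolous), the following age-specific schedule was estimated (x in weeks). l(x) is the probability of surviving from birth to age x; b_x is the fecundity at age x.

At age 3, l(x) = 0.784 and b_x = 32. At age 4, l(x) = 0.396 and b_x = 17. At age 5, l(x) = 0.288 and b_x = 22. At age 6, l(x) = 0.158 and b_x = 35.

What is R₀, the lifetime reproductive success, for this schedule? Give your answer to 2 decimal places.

43.69

R₀ = Σ l(x) b_x:
  age 3: 0.784 × 32 = 25.0880
  age 4: 0.396 × 17 = 6.7320
  age 5: 0.288 × 22 = 6.3360
  age 6: 0.158 × 35 = 5.5300
R₀ = 25.0880 + 6.7320 + 6.3360 + 5.5300 = 43.6860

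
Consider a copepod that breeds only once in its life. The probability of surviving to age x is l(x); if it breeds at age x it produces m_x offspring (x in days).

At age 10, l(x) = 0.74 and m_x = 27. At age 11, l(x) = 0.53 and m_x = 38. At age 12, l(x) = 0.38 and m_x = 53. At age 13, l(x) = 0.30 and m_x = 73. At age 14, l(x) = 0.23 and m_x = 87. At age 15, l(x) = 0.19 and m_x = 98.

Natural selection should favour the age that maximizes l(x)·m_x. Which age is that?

13

Expected offspring if breeding at age x = l(x) × m_x:
  age 10: 0.74 × 27 = 19.980
  age 11: 0.53 × 38 = 20.140
  age 12: 0.38 × 53 = 20.140
  age 13: 0.30 × 73 = 21.900
  age 14: 0.23 × 87 = 20.010
  age 15: 0.19 × 98 = 18.620
Maximum at age 13 (21.900).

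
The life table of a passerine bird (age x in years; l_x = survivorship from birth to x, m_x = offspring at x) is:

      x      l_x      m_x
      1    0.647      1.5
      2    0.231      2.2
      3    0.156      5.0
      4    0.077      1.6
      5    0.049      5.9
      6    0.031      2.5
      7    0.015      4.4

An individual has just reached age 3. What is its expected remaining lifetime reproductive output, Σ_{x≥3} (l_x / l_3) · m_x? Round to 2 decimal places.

l_3 = 0.156. Conditional survival from age 3 to x is l_x / l_3.
  x=3: (0.156/0.156) × 5.0 = 5.0000
  x=4: (0.077/0.156) × 1.6 = 0.7897
  x=5: (0.049/0.156) × 5.9 = 1.8532
  x=6: (0.031/0.156) × 2.5 = 0.4968
  x=7: (0.015/0.156) × 4.4 = 0.4231
Sum = 5.0000 + 0.7897 + 1.8532 + 0.4968 + 0.4231 = 8.5628

8.56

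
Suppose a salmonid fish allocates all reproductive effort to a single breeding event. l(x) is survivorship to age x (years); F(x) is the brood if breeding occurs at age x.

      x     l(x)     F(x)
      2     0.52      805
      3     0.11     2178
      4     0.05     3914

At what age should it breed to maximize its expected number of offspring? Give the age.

Expected offspring if breeding at age x = l(x) × F(x):
  age 2: 0.52 × 805 = 418.600
  age 3: 0.11 × 2178 = 239.580
  age 4: 0.05 × 3914 = 195.700
Maximum at age 2 (418.600).

2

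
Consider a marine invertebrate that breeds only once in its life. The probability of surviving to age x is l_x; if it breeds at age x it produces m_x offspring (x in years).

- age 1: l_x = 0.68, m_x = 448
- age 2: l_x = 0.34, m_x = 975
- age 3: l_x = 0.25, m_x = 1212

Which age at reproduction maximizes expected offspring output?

2

Expected offspring if breeding at age x = l_x × m_x:
  age 1: 0.68 × 448 = 304.640
  age 2: 0.34 × 975 = 331.500
  age 3: 0.25 × 1212 = 303.000
Maximum at age 2 (331.500).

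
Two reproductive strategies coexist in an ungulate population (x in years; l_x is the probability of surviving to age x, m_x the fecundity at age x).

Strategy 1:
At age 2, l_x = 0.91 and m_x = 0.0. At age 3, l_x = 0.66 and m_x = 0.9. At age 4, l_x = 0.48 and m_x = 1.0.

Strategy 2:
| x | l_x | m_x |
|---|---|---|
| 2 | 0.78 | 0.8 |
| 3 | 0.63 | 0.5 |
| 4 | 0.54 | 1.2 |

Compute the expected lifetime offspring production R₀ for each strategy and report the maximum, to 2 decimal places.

Strategy 1: R₀ = 0.91×0.0 + 0.66×0.9 + 0.48×1.0 = 1.0740
Strategy 2: R₀ = 0.78×0.8 + 0.63×0.5 + 0.54×1.2 = 1.5870
Highest R₀: strategy 2 with 1.5870.

1.59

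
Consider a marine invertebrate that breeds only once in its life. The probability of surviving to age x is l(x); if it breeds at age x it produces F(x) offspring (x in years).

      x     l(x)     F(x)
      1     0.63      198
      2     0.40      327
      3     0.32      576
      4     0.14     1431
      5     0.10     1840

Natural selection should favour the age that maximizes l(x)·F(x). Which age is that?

Expected offspring if breeding at age x = l(x) × F(x):
  age 1: 0.63 × 198 = 124.740
  age 2: 0.40 × 327 = 130.800
  age 3: 0.32 × 576 = 184.320
  age 4: 0.14 × 1431 = 200.340
  age 5: 0.10 × 1840 = 184.000
Maximum at age 4 (200.340).

4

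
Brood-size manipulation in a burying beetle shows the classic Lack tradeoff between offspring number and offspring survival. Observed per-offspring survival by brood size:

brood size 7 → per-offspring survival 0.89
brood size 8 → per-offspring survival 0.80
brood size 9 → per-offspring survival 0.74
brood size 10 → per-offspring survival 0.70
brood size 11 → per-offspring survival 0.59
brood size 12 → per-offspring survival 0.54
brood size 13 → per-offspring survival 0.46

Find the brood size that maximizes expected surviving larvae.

10

Expected surviving larvae = c × s(c):
  c=7: 7 × 0.89 = 6.230
  c=8: 8 × 0.80 = 6.400
  c=9: 9 × 0.74 = 6.660
  c=10: 10 × 0.70 = 7.000
  c=11: 11 × 0.59 = 6.490
  c=12: 12 × 0.54 = 6.480
  c=13: 13 × 0.46 = 5.980
Maximum at c = 10 (7.000 surviving larvae).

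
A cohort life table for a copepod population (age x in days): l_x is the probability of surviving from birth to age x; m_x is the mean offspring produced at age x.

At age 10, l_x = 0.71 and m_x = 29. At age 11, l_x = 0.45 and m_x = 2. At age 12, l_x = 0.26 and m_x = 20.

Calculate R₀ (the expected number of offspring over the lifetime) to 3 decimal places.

26.690

R₀ = Σ l_x m_x:
  age 10: 0.71 × 29 = 20.5900
  age 11: 0.45 × 2 = 0.9000
  age 12: 0.26 × 20 = 5.2000
R₀ = 20.5900 + 0.9000 + 5.2000 = 26.6900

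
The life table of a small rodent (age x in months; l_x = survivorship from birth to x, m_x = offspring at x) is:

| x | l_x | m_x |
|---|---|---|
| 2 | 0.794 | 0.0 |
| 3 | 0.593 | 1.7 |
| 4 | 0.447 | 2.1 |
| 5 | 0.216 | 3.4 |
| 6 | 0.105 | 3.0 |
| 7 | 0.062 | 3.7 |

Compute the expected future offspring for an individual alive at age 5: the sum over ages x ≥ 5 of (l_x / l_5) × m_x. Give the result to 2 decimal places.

5.92

l_5 = 0.216. Conditional survival from age 5 to x is l_x / l_5.
  x=5: (0.216/0.216) × 3.4 = 3.4000
  x=6: (0.105/0.216) × 3.0 = 1.4583
  x=7: (0.062/0.216) × 3.7 = 1.0620
Sum = 3.4000 + 1.4583 + 1.0620 = 5.9204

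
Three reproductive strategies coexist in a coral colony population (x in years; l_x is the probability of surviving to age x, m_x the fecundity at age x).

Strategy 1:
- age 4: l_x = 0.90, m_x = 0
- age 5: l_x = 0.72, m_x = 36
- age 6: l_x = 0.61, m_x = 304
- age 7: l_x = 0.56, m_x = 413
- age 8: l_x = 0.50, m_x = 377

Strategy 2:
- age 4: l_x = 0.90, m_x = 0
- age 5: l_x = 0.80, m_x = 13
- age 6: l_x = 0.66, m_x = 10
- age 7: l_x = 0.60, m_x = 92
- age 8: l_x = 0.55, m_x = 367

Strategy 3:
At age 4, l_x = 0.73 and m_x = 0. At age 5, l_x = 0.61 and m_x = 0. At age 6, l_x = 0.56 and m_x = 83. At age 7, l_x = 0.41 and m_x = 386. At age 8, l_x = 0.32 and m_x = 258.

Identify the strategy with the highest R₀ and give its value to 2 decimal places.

Strategy 1: R₀ = 0.90×0 + 0.72×36 + 0.61×304 + 0.56×413 + 0.50×377 = 631.1400
Strategy 2: R₀ = 0.90×0 + 0.80×13 + 0.66×10 + 0.60×92 + 0.55×367 = 274.0500
Strategy 3: R₀ = 0.73×0 + 0.61×0 + 0.56×83 + 0.41×386 + 0.32×258 = 287.3000
Highest R₀: strategy 1 with 631.1400.

631.14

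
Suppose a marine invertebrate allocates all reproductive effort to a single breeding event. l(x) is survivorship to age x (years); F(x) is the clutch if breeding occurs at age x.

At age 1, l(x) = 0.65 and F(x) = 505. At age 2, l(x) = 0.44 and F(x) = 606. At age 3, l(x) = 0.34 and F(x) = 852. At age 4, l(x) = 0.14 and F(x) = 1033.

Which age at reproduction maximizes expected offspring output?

Expected offspring if breeding at age x = l(x) × F(x):
  age 1: 0.65 × 505 = 328.250
  age 2: 0.44 × 606 = 266.640
  age 3: 0.34 × 852 = 289.680
  age 4: 0.14 × 1033 = 144.620
Maximum at age 1 (328.250).

1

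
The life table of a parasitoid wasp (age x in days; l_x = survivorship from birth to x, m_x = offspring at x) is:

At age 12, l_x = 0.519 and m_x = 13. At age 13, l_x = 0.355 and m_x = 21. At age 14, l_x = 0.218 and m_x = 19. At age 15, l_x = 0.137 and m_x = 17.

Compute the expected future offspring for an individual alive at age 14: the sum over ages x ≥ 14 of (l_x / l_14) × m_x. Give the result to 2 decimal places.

l_14 = 0.218. Conditional survival from age 14 to x is l_x / l_14.
  x=14: (0.218/0.218) × 19 = 19.0000
  x=15: (0.137/0.218) × 17 = 10.6835
Sum = 19.0000 + 10.6835 = 29.6835

29.68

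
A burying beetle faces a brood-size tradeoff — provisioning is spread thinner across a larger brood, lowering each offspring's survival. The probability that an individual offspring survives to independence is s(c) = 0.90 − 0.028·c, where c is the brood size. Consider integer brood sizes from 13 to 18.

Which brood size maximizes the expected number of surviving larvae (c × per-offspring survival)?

16

Expected surviving larvae = c × s(c):
  c=13: 13 × 0.536 = 6.968
  c=14: 14 × 0.508 = 7.112
  c=15: 15 × 0.480 = 7.200
  c=16: 16 × 0.452 = 7.232
  c=17: 17 × 0.424 = 7.208
  c=18: 18 × 0.396 = 7.128
Maximum at c = 16 (7.232 surviving larvae).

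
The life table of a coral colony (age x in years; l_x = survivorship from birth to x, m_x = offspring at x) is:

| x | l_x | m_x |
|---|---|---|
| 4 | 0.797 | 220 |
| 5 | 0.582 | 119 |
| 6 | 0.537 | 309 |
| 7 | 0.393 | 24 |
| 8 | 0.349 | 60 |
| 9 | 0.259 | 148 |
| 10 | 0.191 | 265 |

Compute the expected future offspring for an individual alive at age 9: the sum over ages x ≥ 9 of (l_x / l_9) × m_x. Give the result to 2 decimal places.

l_9 = 0.259. Conditional survival from age 9 to x is l_x / l_9.
  x=9: (0.259/0.259) × 148 = 148.0000
  x=10: (0.191/0.259) × 265 = 195.4247
Sum = 148.0000 + 195.4247 = 343.4247

343.42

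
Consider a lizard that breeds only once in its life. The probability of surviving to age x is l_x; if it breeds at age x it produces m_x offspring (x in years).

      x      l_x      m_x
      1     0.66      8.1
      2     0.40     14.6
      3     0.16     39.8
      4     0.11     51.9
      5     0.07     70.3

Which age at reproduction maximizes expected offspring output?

3

Expected offspring if breeding at age x = l_x × m_x:
  age 1: 0.66 × 8.1 = 5.346
  age 2: 0.40 × 14.6 = 5.840
  age 3: 0.16 × 39.8 = 6.368
  age 4: 0.11 × 51.9 = 5.709
  age 5: 0.07 × 70.3 = 4.921
Maximum at age 3 (6.368).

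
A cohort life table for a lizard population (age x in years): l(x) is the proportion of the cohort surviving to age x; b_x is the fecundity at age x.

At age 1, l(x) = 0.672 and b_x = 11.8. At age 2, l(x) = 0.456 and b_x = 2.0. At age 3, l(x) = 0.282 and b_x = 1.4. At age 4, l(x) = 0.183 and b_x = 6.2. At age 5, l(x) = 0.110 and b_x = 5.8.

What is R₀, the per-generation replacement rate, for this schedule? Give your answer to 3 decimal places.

R₀ = Σ l(x) b_x:
  age 1: 0.672 × 11.8 = 7.9296
  age 2: 0.456 × 2.0 = 0.9120
  age 3: 0.282 × 1.4 = 0.3948
  age 4: 0.183 × 6.2 = 1.1346
  age 5: 0.110 × 5.8 = 0.6380
R₀ = 7.9296 + 0.9120 + 0.3948 + 1.1346 + 0.6380 = 11.0090

11.009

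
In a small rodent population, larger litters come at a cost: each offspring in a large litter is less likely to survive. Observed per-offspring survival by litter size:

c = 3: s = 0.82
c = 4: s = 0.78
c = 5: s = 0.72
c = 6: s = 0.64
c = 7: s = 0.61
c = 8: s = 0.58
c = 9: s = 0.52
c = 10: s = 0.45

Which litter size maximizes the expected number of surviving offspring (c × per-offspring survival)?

Expected surviving offspring = c × s(c):
  c=3: 3 × 0.82 = 2.460
  c=4: 4 × 0.78 = 3.120
  c=5: 5 × 0.72 = 3.600
  c=6: 6 × 0.64 = 3.840
  c=7: 7 × 0.61 = 4.270
  c=8: 8 × 0.58 = 4.640
  c=9: 9 × 0.52 = 4.680
  c=10: 10 × 0.45 = 4.500
Maximum at c = 9 (4.680 surviving offspring).

9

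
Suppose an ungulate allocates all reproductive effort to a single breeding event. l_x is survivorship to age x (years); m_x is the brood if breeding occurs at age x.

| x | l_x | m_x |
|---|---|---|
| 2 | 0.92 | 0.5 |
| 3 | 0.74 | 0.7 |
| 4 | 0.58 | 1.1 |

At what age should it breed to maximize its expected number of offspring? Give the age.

Expected offspring if breeding at age x = l_x × m_x:
  age 2: 0.92 × 0.5 = 0.460
  age 3: 0.74 × 0.7 = 0.518
  age 4: 0.58 × 1.1 = 0.638
Maximum at age 4 (0.638).

4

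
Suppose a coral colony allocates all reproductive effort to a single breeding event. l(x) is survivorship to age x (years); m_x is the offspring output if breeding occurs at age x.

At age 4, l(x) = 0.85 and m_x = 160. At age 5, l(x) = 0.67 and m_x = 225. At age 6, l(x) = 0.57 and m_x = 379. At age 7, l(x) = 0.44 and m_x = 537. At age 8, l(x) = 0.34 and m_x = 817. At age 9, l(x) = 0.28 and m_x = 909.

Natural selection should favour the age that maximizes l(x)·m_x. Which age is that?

8

Expected offspring if breeding at age x = l(x) × m_x:
  age 4: 0.85 × 160 = 136.000
  age 5: 0.67 × 225 = 150.750
  age 6: 0.57 × 379 = 216.030
  age 7: 0.44 × 537 = 236.280
  age 8: 0.34 × 817 = 277.780
  age 9: 0.28 × 909 = 254.520
Maximum at age 8 (277.780).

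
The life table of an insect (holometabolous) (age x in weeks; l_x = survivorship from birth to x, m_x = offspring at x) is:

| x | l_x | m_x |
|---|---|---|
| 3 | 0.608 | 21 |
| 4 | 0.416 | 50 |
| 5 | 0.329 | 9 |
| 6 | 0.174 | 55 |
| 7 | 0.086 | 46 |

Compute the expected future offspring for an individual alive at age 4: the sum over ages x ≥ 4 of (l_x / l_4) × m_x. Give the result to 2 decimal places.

l_4 = 0.416. Conditional survival from age 4 to x is l_x / l_4.
  x=4: (0.416/0.416) × 50 = 50.0000
  x=5: (0.329/0.416) × 9 = 7.1178
  x=6: (0.174/0.416) × 55 = 23.0048
  x=7: (0.086/0.416) × 46 = 9.5096
Sum = 50.0000 + 7.1178 + 23.0048 + 9.5096 = 89.6322

89.63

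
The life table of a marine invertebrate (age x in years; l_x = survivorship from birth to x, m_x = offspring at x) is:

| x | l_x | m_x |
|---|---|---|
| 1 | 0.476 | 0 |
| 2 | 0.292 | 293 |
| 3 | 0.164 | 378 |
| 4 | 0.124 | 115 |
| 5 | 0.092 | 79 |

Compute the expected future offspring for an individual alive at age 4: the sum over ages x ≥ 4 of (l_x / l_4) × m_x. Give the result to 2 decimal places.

173.61

l_4 = 0.124. Conditional survival from age 4 to x is l_x / l_4.
  x=4: (0.124/0.124) × 115 = 115.0000
  x=5: (0.092/0.124) × 79 = 58.6129
Sum = 115.0000 + 58.6129 = 173.6129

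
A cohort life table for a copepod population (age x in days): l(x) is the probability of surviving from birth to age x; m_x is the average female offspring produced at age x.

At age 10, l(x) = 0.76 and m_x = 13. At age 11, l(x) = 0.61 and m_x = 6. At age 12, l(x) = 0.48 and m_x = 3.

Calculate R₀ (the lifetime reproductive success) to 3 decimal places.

R₀ = Σ l(x) m_x:
  age 10: 0.76 × 13 = 9.8800
  age 11: 0.61 × 6 = 3.6600
  age 12: 0.48 × 3 = 1.4400
R₀ = 9.8800 + 3.6600 + 1.4400 = 14.9800

14.980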